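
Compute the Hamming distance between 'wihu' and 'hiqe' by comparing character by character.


Alignment:
Position 1: 'w' vs 'h' = DIFFER
Position 2: 'i' vs 'i' = match
Position 3: 'h' vs 'q' = DIFFER
Position 4: 'u' vs 'e' = DIFFER
Total differences: 3

3


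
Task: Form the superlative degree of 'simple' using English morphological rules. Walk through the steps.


Apply superlative formation (ends in e: add -st): 'simple' -> 'simplest'.

simplest


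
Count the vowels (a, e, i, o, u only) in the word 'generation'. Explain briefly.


Vowels in 'generation': e, e, a, i, o = 5 vowels.

5


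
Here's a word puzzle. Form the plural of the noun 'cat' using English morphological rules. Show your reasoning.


Apply rule: Add -s. 'cat' becomes 'cats'.

cats


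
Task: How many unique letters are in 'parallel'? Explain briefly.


Unique letters in 'parallel': {a, e, l, p, r} = 5 distinct letters.

5


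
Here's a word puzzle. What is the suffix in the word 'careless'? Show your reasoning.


The word 'careless' = 'care' (root) + '-less' (suffix). The suffix is '-less'.

less


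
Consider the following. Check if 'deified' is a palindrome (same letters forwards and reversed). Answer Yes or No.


Forward: 'deified'
Reversed: 'deified'
They are identical.

Yes


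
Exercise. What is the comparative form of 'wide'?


Apply comparative formation (ends in e: add -r): 'wide' -> 'wider'.

wider


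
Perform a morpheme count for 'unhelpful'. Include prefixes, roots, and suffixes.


Decomposition: un- (prefix) + help (root) + -ful (suffix) = 3 morpheme(s)

3 morphemes


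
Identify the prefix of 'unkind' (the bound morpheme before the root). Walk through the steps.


The word 'unkind' = 'un' (prefix) + 'kind' (root). The prefix is 'un'.

un


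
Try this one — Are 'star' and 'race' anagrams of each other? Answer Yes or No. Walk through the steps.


Sorted letters of 'star': 'arst'
Sorted letters of 'race': 'acer'
They do not match.

No


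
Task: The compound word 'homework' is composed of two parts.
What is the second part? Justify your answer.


Split 'homework' into 'home' + 'work'. The second part is 'work'.

work


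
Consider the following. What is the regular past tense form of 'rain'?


Apply rule: Add -ed. 'rain' becomes 'rained'.

rained


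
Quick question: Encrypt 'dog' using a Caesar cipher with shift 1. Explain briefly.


Shift each letter by 1: d -> e, o -> p, g -> h. Result: 'eph'.

eph


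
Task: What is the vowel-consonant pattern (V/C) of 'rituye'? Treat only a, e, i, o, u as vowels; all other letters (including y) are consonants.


Letter mapping: r = C, i = V, t = C, u = V, y = C, e = V.

CVCVCV


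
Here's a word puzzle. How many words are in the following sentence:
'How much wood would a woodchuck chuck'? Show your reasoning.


Split into words: How | much | wood | would | a | woodchuck | chuck = 7 words.

7


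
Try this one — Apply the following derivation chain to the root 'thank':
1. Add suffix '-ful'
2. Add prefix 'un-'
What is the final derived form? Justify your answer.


Step 1: Add suffix '-ful' to 'thank' = 'thankful'
Step 2: Add prefix 'un-' to 'thankful' = 'unthankful'

unthankful


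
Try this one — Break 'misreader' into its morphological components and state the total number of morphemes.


Step 1: Identify prefix: 'mis' (meaning: wrongly)
Step 2: Identify root: 'read'
Step 3: Identify suffix(es): 'er'
Decomposition: mis- (prefix: wrongly) + read (root) + -er (suffix: one who)
Total morphemes: 3

3 morphemes (mis- (prefix: wrongly) + read (root) + -er (suffix: one who))


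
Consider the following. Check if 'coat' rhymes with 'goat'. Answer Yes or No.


Rime (stressed vowel + following sounds) of 'coat': -oat = /oʊt/
Rime of 'goat': -oat = /oʊt/
/oʊt/ and /oʊt/ are the same ending sound, so the words rhyme.

Yes


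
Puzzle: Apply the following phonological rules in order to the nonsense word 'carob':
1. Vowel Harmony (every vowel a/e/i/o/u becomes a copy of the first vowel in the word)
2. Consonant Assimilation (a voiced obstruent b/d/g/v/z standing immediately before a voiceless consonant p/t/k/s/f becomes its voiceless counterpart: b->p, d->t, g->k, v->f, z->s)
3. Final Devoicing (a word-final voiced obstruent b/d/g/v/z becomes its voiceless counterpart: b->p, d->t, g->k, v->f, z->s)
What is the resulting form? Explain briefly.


Starting form: 'carob'
Rule 1: Vowel Harmony: all vowels become 'a' (matching first vowel). 'carob' -> 'carab'
Rule 2: Consonant Assimilation: no voiced obstruent (b/d/g/v/z) stands immediately before a voiceless consonant (p/t/k/s/f). No change.
Rule 3: Final Devoicing: word-final voiced obstruent 'b' becomes voiceless 'p'. 'carab' -> 'carap'
Final form: 'carap'

carap


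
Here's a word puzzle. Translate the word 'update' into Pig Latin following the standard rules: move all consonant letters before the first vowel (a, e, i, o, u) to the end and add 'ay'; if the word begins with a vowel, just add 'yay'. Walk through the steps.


'update' starts with a vowel, so add 'yay': 'updateyay'.

updateyay


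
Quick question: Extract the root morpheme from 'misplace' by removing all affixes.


Remove prefix 'mis' from 'misplace' to get root 'place'.

place


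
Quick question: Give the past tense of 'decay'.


Apply rule: Add -ed. 'decay' becomes 'decayed'.

decayed


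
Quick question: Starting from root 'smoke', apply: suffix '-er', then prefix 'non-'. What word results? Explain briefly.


Step 1: Add suffix '-er' to 'smoke' = 'smoker'
Step 2: Add prefix 'non-' to 'smoker' = 'nonsmoker'

nonsmoker


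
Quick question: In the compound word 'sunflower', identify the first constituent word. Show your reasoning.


Split 'sunflower' into 'sun' + 'flower'. The first part is 'sun'.

sun


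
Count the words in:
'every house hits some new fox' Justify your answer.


Split into words: every | house | hits | some | new | fox = 6 words.

6


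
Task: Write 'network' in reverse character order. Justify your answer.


Reverse 'network' character by character: 'krowten'.

krowten


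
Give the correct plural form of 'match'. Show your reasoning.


Apply rule: Add -es (sibilant/fricative ending). 'match' becomes 'matches'.

matches


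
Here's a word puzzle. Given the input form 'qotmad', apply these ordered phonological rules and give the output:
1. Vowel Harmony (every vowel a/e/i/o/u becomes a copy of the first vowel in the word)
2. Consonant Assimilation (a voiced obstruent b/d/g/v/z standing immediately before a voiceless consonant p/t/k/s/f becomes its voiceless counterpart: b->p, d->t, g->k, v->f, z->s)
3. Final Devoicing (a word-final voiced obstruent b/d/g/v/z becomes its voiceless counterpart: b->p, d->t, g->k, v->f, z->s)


Starting form: 'qotmad'
Rule 1: Vowel Harmony: all vowels become 'o' (matching first vowel). 'qotmad' -> 'qotmod'
Rule 2: Consonant Assimilation: no voiced obstruent (b/d/g/v/z) stands immediately before a voiceless consonant (p/t/k/s/f). No change.
Rule 3: Final Devoicing: word-final voiced obstruent 'd' becomes voiceless 't'. 'qotmod' -> 'qotmot'
Final form: 'qotmot'

qotmot


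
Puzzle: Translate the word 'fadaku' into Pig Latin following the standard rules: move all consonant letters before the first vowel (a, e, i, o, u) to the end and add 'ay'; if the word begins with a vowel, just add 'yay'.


'fadaku': move consonant cluster 'f' to end and add 'ay': 'adakufay'.

adakufay


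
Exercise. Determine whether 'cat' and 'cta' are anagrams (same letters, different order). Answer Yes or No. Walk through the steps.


Sorted letters of 'cat': 'act'
Sorted letters of 'cta': 'act'
They match.

Yes


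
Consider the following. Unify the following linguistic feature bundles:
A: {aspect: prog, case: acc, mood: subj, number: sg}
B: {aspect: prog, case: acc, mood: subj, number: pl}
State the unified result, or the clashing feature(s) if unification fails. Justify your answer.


Compare features:
aspect: A=prog vs B=prog -> unified: prog
case: A=acc vs B=acc -> unified: acc
mood: A=subj vs B=subj -> unified: subj
number: A=sg vs B=pl -> CLASH
Clash detected on feature 'number' (sg vs pl); unification fails.

CLASH on 'number' (sg vs pl)


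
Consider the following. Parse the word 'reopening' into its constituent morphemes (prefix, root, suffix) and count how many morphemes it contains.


Step 1: Identify prefix: 're' (meaning: again)
Step 2: Identify root: 'open'
Step 3: Identify suffix(es): 'ing'
Decomposition: re- (prefix: again) + open (root) + -ing (suffix: ongoing action)
Total morphemes: 3

3 morphemes (re- (prefix: again) + open (root) + -ing (suffix: ongoing action))


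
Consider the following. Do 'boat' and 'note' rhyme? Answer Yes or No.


Rime (stressed vowel + following sounds) of 'boat': -oat = /oʊt/
Rime of 'note': -ote = /oʊt/
/oʊt/ and /oʊt/ are the same ending sound, so the words rhyme.

Yes


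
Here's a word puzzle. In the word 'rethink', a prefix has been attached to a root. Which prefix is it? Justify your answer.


The word 'rethink' = 're' (prefix) + 'think' (root). The prefix is 're'.

re


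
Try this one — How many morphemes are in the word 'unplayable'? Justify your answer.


Decomposition: un- (prefix) + play (root) + -able (suffix) = 3 morpheme(s)

3 morphemes


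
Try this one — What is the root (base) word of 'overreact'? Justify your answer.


Remove prefix 'over' from 'overreact' to get root 'react'.

react


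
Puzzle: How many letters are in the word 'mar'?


Spell out 'mar' and number each letter: m(1), a(2), r(3). Total: 3 letters.

3


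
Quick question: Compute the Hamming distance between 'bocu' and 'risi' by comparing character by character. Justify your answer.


Alignment:
Position 1: 'b' vs 'r' = DIFFER
Position 2: 'o' vs 'i' = DIFFER
Position 3: 'c' vs 's' = DIFFER
Position 4: 'u' vs 'i' = DIFFER
Total differences: 4

4


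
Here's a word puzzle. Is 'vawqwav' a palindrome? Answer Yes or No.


Forward: 'vawqwav'
Reversed: 'vawqwav'
They are identical.

Yes


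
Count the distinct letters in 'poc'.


Unique letters in 'poc': {c, o, p} = 3 distinct letters.

3


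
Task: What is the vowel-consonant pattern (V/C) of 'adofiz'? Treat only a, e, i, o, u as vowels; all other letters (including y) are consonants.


Letter mapping: a = V, d = C, o = V, f = C, i = V, z = C.

VCVCVC


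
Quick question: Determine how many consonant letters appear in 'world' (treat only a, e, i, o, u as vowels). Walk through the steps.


Consonants in 'world': w, r, l, d = 4 consonants.

4


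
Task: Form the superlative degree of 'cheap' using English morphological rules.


Apply superlative formation (add -est): 'cheap' -> 'cheapest'.

cheapest


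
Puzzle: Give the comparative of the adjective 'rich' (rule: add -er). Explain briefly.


Apply comparative formation (add -er): 'rich' -> 'richer'.

richer


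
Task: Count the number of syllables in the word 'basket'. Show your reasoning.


Break 'basket' into syllables: bas-ket -> bas | ket = 2 syllables

2 syllables


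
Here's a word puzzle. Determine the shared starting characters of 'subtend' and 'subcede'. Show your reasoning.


Compare from the start: 3 characters match: 'sub'. Mismatch at position 4: 't' vs 'c'.

sub


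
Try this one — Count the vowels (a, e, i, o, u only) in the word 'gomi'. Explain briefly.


Vowels in 'gomi': o, i = 2 vowels.

2


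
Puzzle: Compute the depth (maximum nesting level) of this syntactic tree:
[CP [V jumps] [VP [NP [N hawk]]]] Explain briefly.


Count bracket nesting levels:
'[' at pos 0: depth = 1
'[' at pos 4: depth = 2
'[' at pos 14: depth = 2
'[' at pos 18: depth = 3
'[' at pos 22: depth = 4
Maximum depth reached: 4

4


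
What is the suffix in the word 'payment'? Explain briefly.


The word 'payment' = 'pay' (root) + '-ment' (suffix). The suffix is '-ment'.

ment


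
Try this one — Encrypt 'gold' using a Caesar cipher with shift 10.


Shift each letter by 10: g -> q, o -> y, l -> v, d -> n. Result: 'qyvn'.

qyvn


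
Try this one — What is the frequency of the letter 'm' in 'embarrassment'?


Letter 'm' in 'embarrassment': found at position(s) 2, 10 = 2 occurrence(s).

2


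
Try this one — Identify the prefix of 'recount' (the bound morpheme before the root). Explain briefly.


The word 'recount' = 're' (prefix) + 'count' (root). The prefix is 're'.

re


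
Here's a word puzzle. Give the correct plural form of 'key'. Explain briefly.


Apply rule: Add -s. 'key' becomes 'keys'.

keys


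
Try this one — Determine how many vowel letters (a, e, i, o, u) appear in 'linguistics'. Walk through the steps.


Vowels in 'linguistics': i, u, i, i = 4 vowels.

4


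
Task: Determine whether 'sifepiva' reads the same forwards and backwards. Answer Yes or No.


Forward: 'sifepiva'
Reversed: 'avipefis'
They differ.

No


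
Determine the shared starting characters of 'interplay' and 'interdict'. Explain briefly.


Compare from the start: 5 characters match: 'inter'. Mismatch at position 6: 'p' vs 'd'.

inter


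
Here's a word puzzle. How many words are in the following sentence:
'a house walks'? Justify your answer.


Split into words: a | house | walks = 3 words.

3


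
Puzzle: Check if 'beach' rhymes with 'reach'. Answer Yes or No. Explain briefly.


Rime (stressed vowel + following sounds) of 'beach': -each = /iːtʃ/
Rime of 'reach': -each = /iːtʃ/
/iːtʃ/ and /iːtʃ/ are the same ending sound, so the words rhyme.

Yes


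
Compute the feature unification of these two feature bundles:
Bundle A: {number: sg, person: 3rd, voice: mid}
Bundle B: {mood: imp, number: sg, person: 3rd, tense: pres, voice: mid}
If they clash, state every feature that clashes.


Compare features:
mood: A=_ vs B=imp -> unified: imp
number: A=sg vs B=sg -> unified: sg
person: A=3rd vs B=3rd -> unified: 3rd
tense: A=_ vs B=pres -> unified: pres
voice: A=mid vs B=mid -> unified: mid
No clashes found.

Unified: {mood: imp, number: sg, person: 3rd, tense: pres, voice: mid}


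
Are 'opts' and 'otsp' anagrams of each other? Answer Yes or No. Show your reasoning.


Sorted letters of 'opts': 'opst'
Sorted letters of 'otsp': 'opst'
They match.

Yes


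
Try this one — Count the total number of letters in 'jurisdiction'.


Spell out 'jurisdiction' and number each letter: j(1), u(2), r(3), i(4), s(5), d(6), i(7), c(8), t(9), i(10), o(11), n(12). Total: 12 letters.

12


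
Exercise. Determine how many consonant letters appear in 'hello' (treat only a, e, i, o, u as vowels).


Consonants in 'hello': h, l, l = 3 consonants.

3


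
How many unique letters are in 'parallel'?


Unique letters in 'parallel': {a, e, l, p, r} = 5 distinct letters.

5


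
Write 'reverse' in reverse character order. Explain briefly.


Reverse 'reverse' character by character: 'esrever'.

esrever


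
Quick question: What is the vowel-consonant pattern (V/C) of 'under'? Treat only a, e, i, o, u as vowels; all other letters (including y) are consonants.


Letter mapping: u = V, n = C, d = C, e = V, r = C.

VCCVC


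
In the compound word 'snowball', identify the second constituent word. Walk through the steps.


Split 'snowball' into 'snow' + 'ball'. The second part is 'ball'.

ball


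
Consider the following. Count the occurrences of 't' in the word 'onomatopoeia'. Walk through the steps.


Letter 't' in 'onomatopoeia': found at position(s) 6 = 1 occurrence(s).

1


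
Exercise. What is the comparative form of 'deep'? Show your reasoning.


Apply comparative formation (add -er): 'deep' -> 'deeper'.

deeper


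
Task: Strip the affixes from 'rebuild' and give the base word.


Remove prefix 're' from 'rebuild' to get root 'build'.

build


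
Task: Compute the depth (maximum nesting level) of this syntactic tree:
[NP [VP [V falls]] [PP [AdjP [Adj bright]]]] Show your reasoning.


Count bracket nesting levels:
'[' at pos 0: depth = 1
'[' at pos 4: depth = 2
'[' at pos 8: depth = 3
'[' at pos 19: depth = 2
'[' at pos 23: depth = 3
'[' at pos 29: depth = 4
Maximum depth reached: 4

4


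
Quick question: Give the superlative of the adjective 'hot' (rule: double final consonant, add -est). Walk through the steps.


Apply superlative formation (double final consonant, add -est): 'hot' -> 'hottest'.

hottest


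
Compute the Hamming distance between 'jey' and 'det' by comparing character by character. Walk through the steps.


Alignment:
Position 1: 'j' vs 'd' = DIFFER
Position 2: 'e' vs 'e' = match
Position 3: 'y' vs 't' = DIFFER
Total differences: 2

2


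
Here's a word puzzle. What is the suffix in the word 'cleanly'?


The word 'cleanly' = 'clean' (root) + '-ly' (suffix). The suffix is '-ly'.

ly


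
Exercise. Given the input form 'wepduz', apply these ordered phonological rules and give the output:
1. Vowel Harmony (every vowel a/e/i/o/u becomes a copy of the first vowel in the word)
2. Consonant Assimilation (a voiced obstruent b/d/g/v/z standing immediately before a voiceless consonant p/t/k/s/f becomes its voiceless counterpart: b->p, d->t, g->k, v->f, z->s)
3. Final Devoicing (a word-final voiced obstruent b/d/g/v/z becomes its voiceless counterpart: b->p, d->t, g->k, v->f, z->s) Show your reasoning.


Starting form: 'wepduz'
Rule 1: Vowel Harmony: all vowels become 'e' (matching first vowel). 'wepduz' -> 'wepdez'
Rule 2: Consonant Assimilation: no voiced obstruent (b/d/g/v/z) stands immediately before a voiceless consonant (p/t/k/s/f). No change.
Rule 3: Final Devoicing: word-final voiced obstruent 'z' becomes voiceless 's'. 'wepdez' -> 'wepdes'
Final form: 'wepdes'

wepdes


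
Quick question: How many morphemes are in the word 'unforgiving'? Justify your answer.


Decomposition: un- (prefix) + forgive (root) + -ing (suffix) = 3 morpheme(s)

3 morphemes


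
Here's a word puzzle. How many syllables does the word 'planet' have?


Break 'planet' into syllables: plan-et -> plan | et = 2 syllables

2 syllables


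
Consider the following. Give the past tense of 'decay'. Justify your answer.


Apply rule: Add -ed. 'decay' becomes 'decayed'.

decayed


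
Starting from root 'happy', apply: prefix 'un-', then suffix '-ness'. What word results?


Step 1: Add prefix 'un-' to 'happy' = 'unhappy'
Step 2: Add suffix '-ness' to 'unhappy' = 'unhappiness'

unhappiness


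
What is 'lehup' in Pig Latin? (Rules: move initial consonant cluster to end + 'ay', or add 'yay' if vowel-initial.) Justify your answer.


'lehup': move consonant cluster 'l' to end and add 'ay': 'ehuplay'.

ehuplay


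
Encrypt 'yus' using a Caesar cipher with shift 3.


Shift each letter by 3: y -> b, u -> x, s -> v. Result: 'bxv'.

bxv


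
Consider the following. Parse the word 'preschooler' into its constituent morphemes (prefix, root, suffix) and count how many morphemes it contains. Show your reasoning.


Step 1: Identify prefix: 'pre' (meaning: before)
Step 2: Identify root: 'school'
Step 3: Identify suffix(es): 'er'
Decomposition: pre- (prefix: before) + school (root) + -er (suffix: one who)
Total morphemes: 3

3 morphemes (pre- (prefix: before) + school (root) + -er (suffix: one who))


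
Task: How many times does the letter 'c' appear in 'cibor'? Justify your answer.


Letter 'c' in 'cibor': found at position(s) 1 = 1 occurrence(s).

1


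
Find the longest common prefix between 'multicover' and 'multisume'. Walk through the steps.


Compare from the start: 5 characters match: 'multi'. Mismatch at position 6: 'c' vs 's'.

multi


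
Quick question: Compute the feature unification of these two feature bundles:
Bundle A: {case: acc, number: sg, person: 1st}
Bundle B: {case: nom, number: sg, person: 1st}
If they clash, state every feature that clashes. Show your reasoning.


Compare features:
case: A=acc vs B=nom -> CLASH
number: A=sg vs B=sg -> unified: sg
person: A=1st vs B=1st -> unified: 1st
Clash detected on feature 'case' (acc vs nom); unification fails.

CLASH on 'case' (acc vs nom)


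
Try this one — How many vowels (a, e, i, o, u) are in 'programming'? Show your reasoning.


Vowels in 'programming': o, a, i = 3 vowels.

3


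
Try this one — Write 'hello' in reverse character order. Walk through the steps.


Reverse 'hello' character by character: 'olleh'.

olleh


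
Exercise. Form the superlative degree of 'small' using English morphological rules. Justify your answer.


Apply superlative formation (add -est): 'small' -> 'smallest'.

smallest


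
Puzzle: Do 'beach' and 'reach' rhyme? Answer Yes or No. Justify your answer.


Rime (stressed vowel + following sounds) of 'beach': -each = /iːtʃ/
Rime of 'reach': -each = /iːtʃ/
/iːtʃ/ and /iːtʃ/ are the same ending sound, so the words rhyme.

Yes


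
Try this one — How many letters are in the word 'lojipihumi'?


Spell out 'lojipihumi' and number each letter: l(1), o(2), j(3), i(4), p(5), i(6), h(7), u(8), m(9), i(10). Total: 10 letters.

10


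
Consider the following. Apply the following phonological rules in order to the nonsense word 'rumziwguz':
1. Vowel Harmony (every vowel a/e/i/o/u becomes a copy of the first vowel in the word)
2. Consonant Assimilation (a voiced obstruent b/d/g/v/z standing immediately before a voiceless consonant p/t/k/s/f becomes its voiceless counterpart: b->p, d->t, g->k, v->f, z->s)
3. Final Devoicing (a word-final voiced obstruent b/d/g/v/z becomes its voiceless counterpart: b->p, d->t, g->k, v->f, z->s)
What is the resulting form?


Starting form: 'rumziwguz'
Rule 1: Vowel Harmony: all vowels become 'u' (matching first vowel). 'rumziwguz' -> 'rumzuwguz'
Rule 2: Consonant Assimilation: no voiced obstruent (b/d/g/v/z) stands immediately before a voiceless consonant (p/t/k/s/f). No change.
Rule 3: Final Devoicing: word-final voiced obstruent 'z' becomes voiceless 's'. 'rumzuwguz' -> 'rumzuwgus'
Final form: 'rumzuwgus'

rumzuwgus


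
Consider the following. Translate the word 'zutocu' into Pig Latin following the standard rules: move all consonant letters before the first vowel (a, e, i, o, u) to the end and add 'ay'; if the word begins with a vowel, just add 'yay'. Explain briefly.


'zutocu': move consonant cluster 'z' to end and add 'ay': 'utocuzay'.

utocuzay


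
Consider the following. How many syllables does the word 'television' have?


Break 'television' into syllables: tel-e-vi-sion -> tel | e | vi | sion = 4 syllables

4 syllables


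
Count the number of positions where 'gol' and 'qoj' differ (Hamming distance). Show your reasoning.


Alignment:
Position 1: 'g' vs 'q' = DIFFER
Position 2: 'o' vs 'o' = match
Position 3: 'l' vs 'j' = DIFFER
Total differences: 2

2


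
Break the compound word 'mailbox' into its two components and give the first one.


Split 'mailbox' into 'mail' + 'box'. The first part is 'mail'.

mail


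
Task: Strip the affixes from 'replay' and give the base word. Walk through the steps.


Remove prefix 're' from 'replay' to get root 'play'.

play


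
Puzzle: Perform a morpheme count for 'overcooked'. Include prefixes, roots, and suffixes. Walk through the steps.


Decomposition: over- (prefix) + cook (root) + -ed (suffix) = 3 morpheme(s)

3 morphemes


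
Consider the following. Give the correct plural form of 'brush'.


Apply rule: Add -es (sibilant/fricative ending). 'brush' becomes 'brushes'.

brushes


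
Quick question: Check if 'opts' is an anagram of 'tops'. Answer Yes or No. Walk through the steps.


Sorted letters of 'opts': 'opst'
Sorted letters of 'tops': 'opst'
They match.

Yes


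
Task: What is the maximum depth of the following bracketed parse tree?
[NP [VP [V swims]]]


Count bracket nesting levels:
'[' at pos 0: depth = 1
'[' at pos 4: depth = 2
'[' at pos 8: depth = 3
Maximum depth reached: 3

3


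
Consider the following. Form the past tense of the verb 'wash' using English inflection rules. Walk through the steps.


Apply rule: Add -ed. 'wash' becomes 'washed'.

washed


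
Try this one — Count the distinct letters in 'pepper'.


Unique letters in 'pepper': {e, p, r} = 3 distinct letters.

3


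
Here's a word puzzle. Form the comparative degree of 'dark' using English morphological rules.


Apply comparative formation (add -er): 'dark' -> 'darker'.

darker


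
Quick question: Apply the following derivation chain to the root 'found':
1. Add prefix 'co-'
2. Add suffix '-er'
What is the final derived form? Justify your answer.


Step 1: Add prefix 'co-' to 'found' = 'cofound'
Step 2: Add suffix '-er' to 'cofound' = 'cofounder'

cofounder


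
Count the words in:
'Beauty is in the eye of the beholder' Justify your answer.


Split into words: Beauty | is | in | the | eye | of | the | beholder = 8 words.

8


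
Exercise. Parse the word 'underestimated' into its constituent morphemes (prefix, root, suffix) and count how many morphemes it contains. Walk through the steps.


Step 1: Identify prefix: 'under' (meaning: beneath/insufficient)
Step 2: Identify root: 'estimate'
Step 3: Identify suffix(es): 'ed'
Decomposition: under- (prefix: beneath/insufficient) + estimate (root) + -ed (suffix: past)
Total morphemes: 3

3 morphemes (under- (prefix: beneath/insufficient) + estimate (root) + -ed (suffix: past))


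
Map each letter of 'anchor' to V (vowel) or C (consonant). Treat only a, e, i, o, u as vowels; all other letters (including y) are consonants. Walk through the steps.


Letter mapping: a = V, n = C, c = C, h = C, o = V, r = C.

VCCCVC


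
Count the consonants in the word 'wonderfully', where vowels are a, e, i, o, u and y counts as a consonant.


Consonants in 'wonderfully': w, n, d, r, f, l, l, y = 8 consonants.

8


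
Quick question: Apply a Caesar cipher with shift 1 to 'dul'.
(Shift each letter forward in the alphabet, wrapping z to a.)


Shift each letter by 1: d -> e, u -> v, l -> m. Result: 'evm'.

evm


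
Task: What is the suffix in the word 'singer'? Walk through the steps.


The word 'singer' = 'sing' (root) + '-er' (suffix). The suffix is '-er'.

er


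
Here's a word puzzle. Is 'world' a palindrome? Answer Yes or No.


Forward: 'world'
Reversed: 'dlrow'
They differ.

No


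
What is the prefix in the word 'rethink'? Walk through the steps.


The word 'rethink' = 're' (prefix) + 'think' (root). The prefix is 're'.

re


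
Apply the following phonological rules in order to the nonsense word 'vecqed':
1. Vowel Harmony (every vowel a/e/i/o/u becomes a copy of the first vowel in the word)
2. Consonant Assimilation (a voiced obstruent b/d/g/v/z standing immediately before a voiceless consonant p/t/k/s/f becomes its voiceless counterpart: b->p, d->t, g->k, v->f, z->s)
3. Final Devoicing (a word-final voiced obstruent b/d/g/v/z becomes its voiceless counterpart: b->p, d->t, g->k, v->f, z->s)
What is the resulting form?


Starting form: 'vecqed'
Rule 1: Vowel Harmony: all vowels already match. No change.
Rule 2: Consonant Assimilation: no voiced obstruent (b/d/g/v/z) stands immediately before a voiceless consonant (p/t/k/s/f). No change.
Rule 3: Final Devoicing: word-final voiced obstruent 'd' becomes voiceless 't'. 'vecqed' -> 'vecqet'
Final form: 'vecqet'

vecqet


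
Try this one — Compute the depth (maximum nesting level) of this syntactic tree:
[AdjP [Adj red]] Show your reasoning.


Count bracket nesting levels:
'[' at pos 0: depth = 1
'[' at pos 6: depth = 2
Maximum depth reached: 2

2


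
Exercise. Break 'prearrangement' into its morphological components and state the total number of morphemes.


Step 1: Identify prefix: 'pre' (meaning: before)
Step 2: Identify root: 'arrange'
Step 3: Identify suffix(es): 'ment'
Decomposition: pre- (prefix: before) + arrange (root) + -ment (suffix: action/result)
Total morphemes: 3

3 morphemes (pre- (prefix: before) + arrange (root) + -ment (suffix: action/result))


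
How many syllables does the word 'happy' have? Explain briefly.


Break 'happy' into syllables: hap-py -> hap | py = 2 syllables

2 syllables


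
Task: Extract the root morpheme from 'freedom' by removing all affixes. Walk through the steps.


Remove suffix '-dom' from 'freedom' to get root 'free'.

free


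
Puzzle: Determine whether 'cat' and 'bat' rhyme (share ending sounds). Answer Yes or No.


Rime (stressed vowel + following sounds) of 'cat': -at = /æt/
Rime of 'bat': -at = /æt/
/æt/ and /æt/ are the same ending sound, so the words rhyme.

Yes


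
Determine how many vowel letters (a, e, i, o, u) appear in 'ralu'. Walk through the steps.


Vowels in 'ralu': a, u = 2 vowels.

2


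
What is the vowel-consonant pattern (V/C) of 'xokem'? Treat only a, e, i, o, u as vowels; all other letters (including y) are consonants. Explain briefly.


Letter mapping: x = C, o = V, k = C, e = V, m = C.

CVCVC


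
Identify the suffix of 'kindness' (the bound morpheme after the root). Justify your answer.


The word 'kindness' = 'kind' (root) + '-ness' (suffix). The suffix is '-ness'.

ness


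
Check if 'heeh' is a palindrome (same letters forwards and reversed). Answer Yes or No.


Forward: 'heeh'
Reversed: 'heeh'
They are identical.

Yes


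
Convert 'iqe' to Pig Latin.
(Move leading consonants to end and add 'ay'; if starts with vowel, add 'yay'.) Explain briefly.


'iqe' starts with a vowel, so add 'yay': 'iqeyay'.

iqeyay


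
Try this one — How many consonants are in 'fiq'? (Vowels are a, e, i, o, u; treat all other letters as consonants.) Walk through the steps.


Consonants in 'fiq': f, q = 2 consonants.

2


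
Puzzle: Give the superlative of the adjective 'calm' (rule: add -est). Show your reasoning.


Apply superlative formation (add -est): 'calm' -> 'calmest'.

calmest


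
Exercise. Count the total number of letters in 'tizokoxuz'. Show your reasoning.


Spell out 'tizokoxuz' and number each letter: t(1), i(2), z(3), o(4), k(5), o(6), x(7), u(8), z(9). Total: 9 letters.

9


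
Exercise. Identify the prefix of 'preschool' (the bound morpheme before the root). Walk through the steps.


The word 'preschool' = 'pre' (prefix) + 'school' (root). The prefix is 'pre'.

pre


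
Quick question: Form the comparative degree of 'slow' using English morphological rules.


Apply comparative formation (add -er): 'slow' -> 'slower'.

slower


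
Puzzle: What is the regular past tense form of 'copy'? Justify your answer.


Apply rule: Change -y to -ied. 'copy' becomes 'copied'.

copied


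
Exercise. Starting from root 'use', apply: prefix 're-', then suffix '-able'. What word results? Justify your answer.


Step 1: Add prefix 're-' to 'use' = 'reuse'
Step 2: Add suffix '-able' to 'reuse' = 'reusable'

reusable


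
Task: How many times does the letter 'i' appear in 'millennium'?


Letter 'i' in 'millennium': found at position(s) 2, 8 = 2 occurrence(s).

2


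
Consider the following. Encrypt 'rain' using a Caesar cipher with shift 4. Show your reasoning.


Shift each letter by 4: r -> v, a -> e, i -> m, n -> r. Result: 'vemr'.

vemr


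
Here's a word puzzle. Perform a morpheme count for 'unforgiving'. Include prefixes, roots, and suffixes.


Decomposition: un- (prefix) + forgive (root) + -ing (suffix) = 3 morpheme(s)

3 morphemes


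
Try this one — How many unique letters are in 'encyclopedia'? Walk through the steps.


Unique letters in 'encyclopedia': {a, c, d, e, i, l, n, o, p, y} = 10 distinct letters.

10


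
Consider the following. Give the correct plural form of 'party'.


Apply rule: Change -y to -ies (consonant + y). 'party' becomes 'parties'.

parties


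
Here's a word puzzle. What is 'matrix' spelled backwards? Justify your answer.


Reverse 'matrix' character by character: 'xirtam'.

xirtam


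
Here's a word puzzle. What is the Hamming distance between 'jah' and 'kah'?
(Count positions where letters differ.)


Alignment:
Position 1: 'j' vs 'k' = DIFFER
Position 2: 'a' vs 'a' = match
Position 3: 'h' vs 'h' = match
Total differences: 1

1


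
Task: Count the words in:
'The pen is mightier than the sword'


Split into words: The | pen | is | mightier | than | the | sword = 7 words.

7


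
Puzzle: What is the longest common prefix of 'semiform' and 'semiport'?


Compare from the start: 4 characters match: 'semi'. Mismatch at position 5: 'f' vs 'p'.

semi


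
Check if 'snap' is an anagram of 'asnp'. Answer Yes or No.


Sorted letters of 'snap': 'anps'
Sorted letters of 'asnp': 'anps'
They match.

Yes


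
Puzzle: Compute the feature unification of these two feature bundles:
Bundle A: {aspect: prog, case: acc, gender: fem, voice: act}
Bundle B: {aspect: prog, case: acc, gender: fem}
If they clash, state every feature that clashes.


Compare features:
aspect: A=prog vs B=prog -> unified: prog
case: A=acc vs B=acc -> unified: acc
gender: A=fem vs B=fem -> unified: fem
voice: A=act vs B=_ -> unified: act
No clashes found.

Unified: {aspect: prog, case: acc, gender: fem, voice: act}


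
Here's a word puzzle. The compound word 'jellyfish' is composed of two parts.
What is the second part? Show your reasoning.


Split 'jellyfish' into 'jelly' + 'fish'. The second part is 'fish'.

fish


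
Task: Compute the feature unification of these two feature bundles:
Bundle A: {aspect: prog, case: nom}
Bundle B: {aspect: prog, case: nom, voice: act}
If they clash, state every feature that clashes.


Compare features:
aspect: A=prog vs B=prog -> unified: prog
case: A=nom vs B=nom -> unified: nom
voice: A=_ vs B=act -> unified: act
No clashes found.

Unified: {aspect: prog, case: nom, voice: act}


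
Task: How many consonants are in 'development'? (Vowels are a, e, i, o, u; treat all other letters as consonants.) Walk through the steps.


Consonants in 'development': d, v, l, p, m, n, t = 7 consonants.

7


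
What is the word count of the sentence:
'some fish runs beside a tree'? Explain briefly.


Split into words: some | fish | runs | beside | a | tree = 6 words.

6


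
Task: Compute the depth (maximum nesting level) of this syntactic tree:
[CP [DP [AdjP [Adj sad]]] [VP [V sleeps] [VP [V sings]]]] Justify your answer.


Count bracket nesting levels:
'[' at pos 0: depth = 1
'[' at pos 4: depth = 2
'[' at pos 8: depth = 3
'[' at pos 14: depth = 4
'[' at pos 26: depth = 2
'[' at pos 30: depth = 3
'[' at pos 41: depth = 3
'[' at pos 45: depth = 4
Maximum depth reached: 4

4


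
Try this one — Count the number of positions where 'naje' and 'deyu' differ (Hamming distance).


Alignment:
Position 1: 'n' vs 'd' = DIFFER
Position 2: 'a' vs 'e' = DIFFER
Position 3: 'j' vs 'y' = DIFFER
Position 4: 'e' vs 'u' = DIFFER
Total differences: 4

4


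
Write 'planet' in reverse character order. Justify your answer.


Reverse 'planet' character by character: 'tenalp'.

tenalp


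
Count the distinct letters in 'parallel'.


Unique letters in 'parallel': {a, e, l, p, r} = 5 distinct letters.

5


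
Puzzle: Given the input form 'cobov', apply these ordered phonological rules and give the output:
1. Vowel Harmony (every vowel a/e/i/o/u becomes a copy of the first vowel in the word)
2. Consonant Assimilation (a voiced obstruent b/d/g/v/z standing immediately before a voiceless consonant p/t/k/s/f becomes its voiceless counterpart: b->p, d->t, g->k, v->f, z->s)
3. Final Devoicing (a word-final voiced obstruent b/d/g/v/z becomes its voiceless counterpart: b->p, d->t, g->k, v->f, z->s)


Starting form: 'cobov'
Rule 1: Vowel Harmony: all vowels already match. No change.
Rule 2: Consonant Assimilation: no voiced obstruent (b/d/g/v/z) stands immediately before a voiceless consonant (p/t/k/s/f). No change.
Rule 3: Final Devoicing: word-final voiced obstruent 'v' becomes voiceless 'f'. 'cobov' -> 'cobof'
Final form: 'cobof'

cobof


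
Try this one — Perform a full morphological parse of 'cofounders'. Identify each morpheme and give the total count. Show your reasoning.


Step 1: Identify prefix: 'co' (meaning: together)
Step 2: Identify root: 'found'
Step 3: Identify suffix(es): 'er, s'
Decomposition: co- (prefix: together) + found (root) + -er (suffix: one who) + -s (plural)
Total morphemes: 4

4 morphemes (co- (prefix: together) + found (root) + -er (suffix: one who) + -s (plural))


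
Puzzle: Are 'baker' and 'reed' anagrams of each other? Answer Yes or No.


Sorted letters of 'baker': 'abekr'
Sorted letters of 'reed': 'deer'
They do not match.

No


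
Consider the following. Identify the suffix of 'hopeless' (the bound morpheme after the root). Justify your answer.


The word 'hopeless' = 'hope' (root) + '-less' (suffix). The suffix is '-less'.

less


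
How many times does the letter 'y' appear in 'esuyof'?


Letter 'y' in 'esuyof': found at position(s) 4 = 1 occurrence(s).

1


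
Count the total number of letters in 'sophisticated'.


Spell out 'sophisticated' and number each letter: s(1), o(2), p(3), h(4), i(5), s(6), t(7), i(8), c(9), a(10), t(11), e(12), d(13). Total: 13 letters.

13


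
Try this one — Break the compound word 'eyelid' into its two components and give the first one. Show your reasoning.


Split 'eyelid' into 'eye' + 'lid'. The first part is 'eye'.

eye


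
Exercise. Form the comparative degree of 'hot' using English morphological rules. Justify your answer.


Apply comparative formation (double final consonant, add -er): 'hot' -> 'hotter'.

hotter


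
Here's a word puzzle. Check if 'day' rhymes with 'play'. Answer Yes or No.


Rime (stressed vowel + following sounds) of 'day': -ay = /eɪ/
Rime of 'play': -ay = /eɪ/
/eɪ/ and /eɪ/ are the same ending sound, so the words rhyme.

Yes


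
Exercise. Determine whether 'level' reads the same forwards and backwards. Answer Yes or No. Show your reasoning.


Forward: 'level'
Reversed: 'level'
They are identical.

Yes


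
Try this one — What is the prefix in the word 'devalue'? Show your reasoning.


The word 'devalue' = 'de' (prefix) + 'value' (root). The prefix is 'de'.

de


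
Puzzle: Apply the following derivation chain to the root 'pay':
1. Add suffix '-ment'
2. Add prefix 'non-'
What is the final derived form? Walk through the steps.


Step 1: Add suffix '-ment' to 'pay' = 'payment'
Step 2: Add prefix 'non-' to 'payment' = 'nonpayment'

nonpayment


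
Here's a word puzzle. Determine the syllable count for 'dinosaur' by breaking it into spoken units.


Break 'dinosaur' into syllables: di-no-saur -> di | no | saur = 3 syllables

3 syllables


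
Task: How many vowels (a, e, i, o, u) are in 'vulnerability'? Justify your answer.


Vowels in 'vulnerability': u, e, a, i, i = 5 vowels.

5


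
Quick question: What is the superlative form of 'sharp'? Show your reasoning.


Apply superlative formation (add -est): 'sharp' -> 'sharpest'.

sharpest


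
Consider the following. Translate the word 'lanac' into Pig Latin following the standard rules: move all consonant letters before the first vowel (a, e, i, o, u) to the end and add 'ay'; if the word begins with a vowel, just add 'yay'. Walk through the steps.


'lanac': move consonant cluster 'l' to end and add 'ay': 'anaclay'.

anaclay


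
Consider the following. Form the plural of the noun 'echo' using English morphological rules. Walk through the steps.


Apply rule: Add -es (consonant + o). 'echo' becomes 'echoes'.

echoes


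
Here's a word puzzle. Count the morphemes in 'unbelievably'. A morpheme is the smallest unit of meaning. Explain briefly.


Decomposition: un- (prefix) + believe (root) + -able (suffix) + -ly (suffix) = 4 morpheme(s)

4 morphemes
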